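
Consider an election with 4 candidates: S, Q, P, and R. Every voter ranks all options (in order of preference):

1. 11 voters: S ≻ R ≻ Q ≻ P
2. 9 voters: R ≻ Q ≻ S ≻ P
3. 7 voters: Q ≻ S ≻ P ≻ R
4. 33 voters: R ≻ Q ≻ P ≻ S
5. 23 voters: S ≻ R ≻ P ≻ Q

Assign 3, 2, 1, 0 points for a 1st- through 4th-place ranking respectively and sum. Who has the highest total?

R

S: 11·3 + 9·1 + 7·2 + 33·0 + 23·3 = 125
Q: 11·1 + 9·2 + 7·3 + 33·2 + 23·0 = 116
P: 11·0 + 9·0 + 7·1 + 33·1 + 23·1 = 63
R: 11·2 + 9·3 + 7·0 + 33·3 + 23·2 = 194
R has the highest Borda score (194).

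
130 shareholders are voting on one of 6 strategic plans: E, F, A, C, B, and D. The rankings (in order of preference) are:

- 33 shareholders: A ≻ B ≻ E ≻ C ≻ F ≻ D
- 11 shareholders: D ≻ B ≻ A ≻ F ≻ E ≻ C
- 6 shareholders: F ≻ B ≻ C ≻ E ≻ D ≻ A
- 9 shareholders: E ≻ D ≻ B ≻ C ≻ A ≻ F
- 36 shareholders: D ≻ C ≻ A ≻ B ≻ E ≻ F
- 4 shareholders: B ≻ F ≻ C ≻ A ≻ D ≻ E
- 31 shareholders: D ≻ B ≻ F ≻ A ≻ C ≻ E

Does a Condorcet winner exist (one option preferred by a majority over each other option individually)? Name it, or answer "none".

D vs E: 82–48 for D.
D vs F: 87–43 for D.
D vs A: 93–37 for D.
D vs C: 87–43 for D.
D vs B: 87–43 for D.
D beats every other option head-to-head.

D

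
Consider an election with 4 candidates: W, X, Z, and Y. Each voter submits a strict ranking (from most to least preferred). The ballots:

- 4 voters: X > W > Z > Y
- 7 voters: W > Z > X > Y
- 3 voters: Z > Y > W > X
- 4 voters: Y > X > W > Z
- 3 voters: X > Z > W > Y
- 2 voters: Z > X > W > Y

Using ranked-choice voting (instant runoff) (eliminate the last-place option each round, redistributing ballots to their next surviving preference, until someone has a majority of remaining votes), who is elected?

Round 1: W 7, X 7, Z 5, Y 4. Eliminate Y.
Round 2: W 7, X 11, Z 5. Eliminate Z.
Round 3: W 10, X 13. X has a majority.

X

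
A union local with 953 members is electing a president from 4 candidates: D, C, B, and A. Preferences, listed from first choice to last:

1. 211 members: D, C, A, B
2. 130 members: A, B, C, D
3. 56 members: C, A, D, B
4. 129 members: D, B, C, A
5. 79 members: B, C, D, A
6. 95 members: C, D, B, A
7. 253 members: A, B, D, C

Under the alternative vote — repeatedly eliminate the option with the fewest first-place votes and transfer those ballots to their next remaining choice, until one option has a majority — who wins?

Round 1: D 340, C 151, B 79, A 383. Eliminate B.
Round 2: D 340, C 230, A 383. Eliminate C.
Round 3: D 514, A 439. D has a majority.

D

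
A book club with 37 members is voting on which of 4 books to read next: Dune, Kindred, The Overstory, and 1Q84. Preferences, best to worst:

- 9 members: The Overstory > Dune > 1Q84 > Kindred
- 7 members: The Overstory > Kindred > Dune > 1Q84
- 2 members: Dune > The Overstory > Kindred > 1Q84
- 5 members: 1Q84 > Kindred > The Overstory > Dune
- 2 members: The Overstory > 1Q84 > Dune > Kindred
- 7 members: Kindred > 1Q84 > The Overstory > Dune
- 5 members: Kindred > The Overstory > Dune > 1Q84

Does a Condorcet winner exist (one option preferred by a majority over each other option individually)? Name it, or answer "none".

The Overstory vs Dune: 35–2 for The Overstory.
The Overstory vs Kindred: 20–17 for The Overstory.
The Overstory vs 1Q84: 25–12 for The Overstory.
The Overstory beats every other option head-to-head.

The Overstory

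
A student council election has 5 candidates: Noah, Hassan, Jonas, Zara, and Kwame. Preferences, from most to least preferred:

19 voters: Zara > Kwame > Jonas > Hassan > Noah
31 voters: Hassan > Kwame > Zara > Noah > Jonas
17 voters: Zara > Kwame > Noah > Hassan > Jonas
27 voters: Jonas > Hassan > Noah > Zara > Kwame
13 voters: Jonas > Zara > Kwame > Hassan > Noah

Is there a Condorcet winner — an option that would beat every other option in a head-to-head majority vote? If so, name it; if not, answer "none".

none

Checking pairwise contests:
Hassan beats Noah 90–17.
Jonas beats Hassan 59–48.
Zara beats Jonas 67–40.
Hassan beats Zara 58–49.
Hassan beats Kwame 58–49.
Every option loses at least one head-to-head, so there is no Condorcet winner.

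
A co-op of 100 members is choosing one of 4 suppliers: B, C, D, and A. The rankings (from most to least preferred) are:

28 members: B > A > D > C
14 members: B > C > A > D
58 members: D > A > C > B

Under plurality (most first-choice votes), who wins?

First-place votes: B 42, C 0, D 58, A 0.
D has the most first-place votes.

D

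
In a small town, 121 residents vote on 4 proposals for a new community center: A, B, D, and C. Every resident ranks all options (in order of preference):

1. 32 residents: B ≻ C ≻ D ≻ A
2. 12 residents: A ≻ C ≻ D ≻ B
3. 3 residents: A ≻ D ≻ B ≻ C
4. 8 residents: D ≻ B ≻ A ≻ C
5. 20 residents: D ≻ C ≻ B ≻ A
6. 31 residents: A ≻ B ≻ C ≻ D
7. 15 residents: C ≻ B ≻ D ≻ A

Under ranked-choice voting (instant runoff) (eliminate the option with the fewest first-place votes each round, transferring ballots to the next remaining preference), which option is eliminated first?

C

Round 1: A 46, B 32, D 28, C 15. Eliminate C.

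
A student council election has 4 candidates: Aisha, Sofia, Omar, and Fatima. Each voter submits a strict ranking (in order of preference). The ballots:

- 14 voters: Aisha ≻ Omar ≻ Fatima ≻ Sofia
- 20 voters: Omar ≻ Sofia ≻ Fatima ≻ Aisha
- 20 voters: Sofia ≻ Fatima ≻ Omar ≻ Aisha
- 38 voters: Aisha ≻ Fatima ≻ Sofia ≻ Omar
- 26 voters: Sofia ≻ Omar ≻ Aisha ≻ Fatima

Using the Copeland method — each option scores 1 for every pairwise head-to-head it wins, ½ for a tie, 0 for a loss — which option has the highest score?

Sofia

Aisha: beats Fatima; loses to Sofia and Omar → score 1.
Sofia: beats Aisha, Omar, and Fatima → score 3.
Omar: beats Aisha and Fatima; loses to Sofia → score 2.
Fatima: loses to Aisha, Sofia, and Omar → score 0.
Sofia has the best pairwise record.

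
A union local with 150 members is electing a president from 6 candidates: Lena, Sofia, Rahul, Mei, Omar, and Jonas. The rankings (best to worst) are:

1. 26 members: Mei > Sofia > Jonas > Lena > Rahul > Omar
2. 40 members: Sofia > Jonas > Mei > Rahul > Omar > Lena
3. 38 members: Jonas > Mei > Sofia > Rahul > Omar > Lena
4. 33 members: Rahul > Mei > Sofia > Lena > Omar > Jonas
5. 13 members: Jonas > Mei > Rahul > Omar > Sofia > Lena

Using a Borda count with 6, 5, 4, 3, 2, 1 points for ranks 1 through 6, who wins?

Lena: 26·3 + 40·1 + 38·1 + 33·3 + 13·1 = 268
Sofia: 26·5 + 40·6 + 38·4 + 33·4 + 13·2 = 680
Rahul: 26·2 + 40·3 + 38·3 + 33·6 + 13·4 = 536
Mei: 26·6 + 40·4 + 38·5 + 33·5 + 13·5 = 736
Omar: 26·1 + 40·2 + 38·2 + 33·2 + 13·3 = 287
Jonas: 26·4 + 40·5 + 38·6 + 33·1 + 13·6 = 643
Mei has the highest Borda score (736).

Mei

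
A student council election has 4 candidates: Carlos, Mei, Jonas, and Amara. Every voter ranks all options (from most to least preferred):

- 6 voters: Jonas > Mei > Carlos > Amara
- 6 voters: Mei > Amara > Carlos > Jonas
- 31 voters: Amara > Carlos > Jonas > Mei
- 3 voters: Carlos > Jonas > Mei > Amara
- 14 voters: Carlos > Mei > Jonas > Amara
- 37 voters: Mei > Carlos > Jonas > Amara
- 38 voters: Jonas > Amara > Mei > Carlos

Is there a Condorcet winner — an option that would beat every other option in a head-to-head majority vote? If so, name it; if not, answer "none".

none

Checking pairwise contests:
Mei beats Carlos 87–48.
Jonas beats Mei 78–57.
Carlos beats Jonas 91–44.
Jonas beats Amara 98–37.
Every option loses at least one head-to-head, so there is no Condorcet winner.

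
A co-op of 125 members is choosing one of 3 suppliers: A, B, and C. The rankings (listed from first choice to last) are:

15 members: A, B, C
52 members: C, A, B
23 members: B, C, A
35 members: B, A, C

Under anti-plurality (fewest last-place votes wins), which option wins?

Last-place votes: A 23, B 52, C 50.
A is ranked last by the fewest voters, so A wins.

A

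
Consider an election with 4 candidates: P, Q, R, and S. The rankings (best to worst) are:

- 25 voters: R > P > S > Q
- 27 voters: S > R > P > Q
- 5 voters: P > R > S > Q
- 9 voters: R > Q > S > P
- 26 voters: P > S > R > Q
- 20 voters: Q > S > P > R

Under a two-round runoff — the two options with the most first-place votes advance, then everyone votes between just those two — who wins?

Round 1 first-place votes: P 31, Q 20, R 34, S 27.
R and P advance.
Runoff: R is preferred to P by 61 voters; P by 51.
R wins the runoff.

R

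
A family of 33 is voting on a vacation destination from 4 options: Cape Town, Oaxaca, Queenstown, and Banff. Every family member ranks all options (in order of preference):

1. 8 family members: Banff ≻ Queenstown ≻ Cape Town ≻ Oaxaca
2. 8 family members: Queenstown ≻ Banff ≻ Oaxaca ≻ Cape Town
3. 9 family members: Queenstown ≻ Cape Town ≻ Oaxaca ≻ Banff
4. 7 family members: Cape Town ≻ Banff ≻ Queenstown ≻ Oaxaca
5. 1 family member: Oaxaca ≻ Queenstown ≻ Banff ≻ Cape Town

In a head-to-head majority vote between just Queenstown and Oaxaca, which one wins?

Queenstown

Voters preferring Queenstown to Oaxaca: 32; preferring Oaxaca to Queenstown: 1.
Queenstown wins the head-to-head.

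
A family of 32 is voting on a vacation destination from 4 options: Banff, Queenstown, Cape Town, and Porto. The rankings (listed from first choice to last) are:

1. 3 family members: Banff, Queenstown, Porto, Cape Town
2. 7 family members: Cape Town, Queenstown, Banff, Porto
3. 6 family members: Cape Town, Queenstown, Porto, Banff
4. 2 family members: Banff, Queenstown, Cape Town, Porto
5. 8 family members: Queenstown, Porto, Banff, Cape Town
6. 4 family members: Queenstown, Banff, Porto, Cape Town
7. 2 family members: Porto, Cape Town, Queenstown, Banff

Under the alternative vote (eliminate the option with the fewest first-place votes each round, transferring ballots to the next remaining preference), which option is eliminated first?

Round 1: Banff 5, Queenstown 12, Cape Town 13, Porto 2. Eliminate Porto.

Porto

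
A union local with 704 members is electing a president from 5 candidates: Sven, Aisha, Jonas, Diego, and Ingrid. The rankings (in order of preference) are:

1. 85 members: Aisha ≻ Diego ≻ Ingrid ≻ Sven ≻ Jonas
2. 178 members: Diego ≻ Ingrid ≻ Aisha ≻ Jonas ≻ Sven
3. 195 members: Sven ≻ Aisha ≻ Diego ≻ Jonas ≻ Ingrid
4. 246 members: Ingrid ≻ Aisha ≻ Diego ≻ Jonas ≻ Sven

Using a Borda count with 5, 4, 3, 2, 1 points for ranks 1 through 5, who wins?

Sven: 85·2 + 178·1 + 195·5 + 246·1 = 1569
Aisha: 85·5 + 178·3 + 195·4 + 246·4 = 2723
Jonas: 85·1 + 178·2 + 195·2 + 246·2 = 1323
Diego: 85·4 + 178·5 + 195·3 + 246·3 = 2553
Ingrid: 85·3 + 178·4 + 195·1 + 246·5 = 2392
Aisha has the highest Borda score (2723).

Aisha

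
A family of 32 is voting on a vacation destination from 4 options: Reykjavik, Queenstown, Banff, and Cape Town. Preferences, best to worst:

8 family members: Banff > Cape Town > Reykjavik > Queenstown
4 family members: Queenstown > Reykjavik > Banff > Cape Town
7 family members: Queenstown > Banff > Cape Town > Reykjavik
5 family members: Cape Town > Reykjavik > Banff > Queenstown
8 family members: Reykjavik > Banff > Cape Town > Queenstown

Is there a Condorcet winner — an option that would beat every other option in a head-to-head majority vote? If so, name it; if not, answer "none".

Checking pairwise contests:
Cape Town beats Reykjavik 20–12.
Reykjavik beats Queenstown 21–11.
Reykjavik beats Banff 17–15.
Banff beats Cape Town 27–5.
Every option loses at least one head-to-head, so there is no Condorcet winner.

none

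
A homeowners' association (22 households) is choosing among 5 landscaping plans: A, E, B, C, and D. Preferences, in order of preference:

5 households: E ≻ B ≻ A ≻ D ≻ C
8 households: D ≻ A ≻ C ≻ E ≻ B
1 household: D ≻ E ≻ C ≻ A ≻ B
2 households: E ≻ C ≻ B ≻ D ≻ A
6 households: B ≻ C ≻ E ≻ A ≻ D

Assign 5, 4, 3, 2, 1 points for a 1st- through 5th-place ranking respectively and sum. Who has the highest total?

E

A: 5·3 + 8·4 + 1·2 + 2·1 + 6·2 = 63
E: 5·5 + 8·2 + 1·4 + 2·5 + 6·3 = 73
B: 5·4 + 8·1 + 1·1 + 2·3 + 6·5 = 65
C: 5·1 + 8·3 + 1·3 + 2·4 + 6·4 = 64
D: 5·2 + 8·5 + 1·5 + 2·2 + 6·1 = 65
E has the highest Borda score (73).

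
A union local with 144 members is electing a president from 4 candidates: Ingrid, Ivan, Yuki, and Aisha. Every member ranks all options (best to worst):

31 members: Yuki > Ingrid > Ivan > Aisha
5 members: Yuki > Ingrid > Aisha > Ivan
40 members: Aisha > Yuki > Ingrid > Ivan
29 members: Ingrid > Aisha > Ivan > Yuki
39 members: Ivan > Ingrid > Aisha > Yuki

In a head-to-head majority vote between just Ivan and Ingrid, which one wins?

Ingrid

Voters preferring Ivan to Ingrid: 39; preferring Ingrid to Ivan: 105.
Ingrid wins the head-to-head.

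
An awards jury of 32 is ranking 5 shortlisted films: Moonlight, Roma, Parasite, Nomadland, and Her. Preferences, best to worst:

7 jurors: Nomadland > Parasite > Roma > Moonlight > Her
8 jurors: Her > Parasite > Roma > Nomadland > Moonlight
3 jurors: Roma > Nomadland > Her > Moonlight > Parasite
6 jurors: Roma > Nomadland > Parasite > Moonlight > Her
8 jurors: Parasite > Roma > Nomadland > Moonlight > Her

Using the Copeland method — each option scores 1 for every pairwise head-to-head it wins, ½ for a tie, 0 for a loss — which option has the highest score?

Moonlight: beats Her; loses to Roma, Parasite, and Nomadland → score 1.
Roma: beats Moonlight, Nomadland, and Her; loses to Parasite → score 3.
Parasite: beats Moonlight, Roma, and Her; ties Nomadland → score 3.5.
Nomadland: beats Moonlight and Her; ties Parasite; loses to Roma → score 2.5.
Her: loses to Moonlight, Roma, Parasite, and Nomadland → score 0.
Parasite has the best pairwise record.

Parasite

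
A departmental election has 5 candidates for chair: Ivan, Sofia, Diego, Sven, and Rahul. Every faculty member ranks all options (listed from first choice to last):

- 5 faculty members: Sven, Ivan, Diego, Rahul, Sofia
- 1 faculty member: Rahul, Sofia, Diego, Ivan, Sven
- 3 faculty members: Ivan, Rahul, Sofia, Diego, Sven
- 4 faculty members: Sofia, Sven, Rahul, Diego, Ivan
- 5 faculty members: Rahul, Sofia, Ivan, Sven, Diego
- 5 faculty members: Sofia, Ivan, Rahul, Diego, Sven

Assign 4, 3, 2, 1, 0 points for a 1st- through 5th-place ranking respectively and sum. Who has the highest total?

Ivan: 5·3 + 1·1 + 3·4 + 4·0 + 5·2 + 5·3 = 53
Sofia: 5·0 + 1·3 + 3·2 + 4·4 + 5·3 + 5·4 = 60
Diego: 5·2 + 1·2 + 3·1 + 4·1 + 5·0 + 5·1 = 24
Sven: 5·4 + 1·0 + 3·0 + 4·3 + 5·1 + 5·0 = 37
Rahul: 5·1 + 1·4 + 3·3 + 4·2 + 5·4 + 5·2 = 56
Sofia has the highest Borda score (60).

Sofia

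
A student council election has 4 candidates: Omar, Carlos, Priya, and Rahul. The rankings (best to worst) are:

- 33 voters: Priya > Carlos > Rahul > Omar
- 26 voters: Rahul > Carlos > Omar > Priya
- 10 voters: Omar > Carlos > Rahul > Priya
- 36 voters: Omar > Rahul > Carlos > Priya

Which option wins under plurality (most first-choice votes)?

First-place votes: Omar 46, Carlos 0, Priya 33, Rahul 26.
Omar has the most first-place votes.

Omar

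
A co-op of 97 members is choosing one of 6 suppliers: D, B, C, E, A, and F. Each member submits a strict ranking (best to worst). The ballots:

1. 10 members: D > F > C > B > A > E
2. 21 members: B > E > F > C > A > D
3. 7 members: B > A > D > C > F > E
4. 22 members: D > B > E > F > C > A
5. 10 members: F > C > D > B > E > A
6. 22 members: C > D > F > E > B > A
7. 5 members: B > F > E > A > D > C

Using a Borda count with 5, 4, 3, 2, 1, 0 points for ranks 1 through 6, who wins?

B

D: 10·5 + 21·0 + 7·3 + 22·5 + 10·3 + 22·4 + 5·1 = 304
B: 10·2 + 21·5 + 7·5 + 22·4 + 10·2 + 22·1 + 5·5 = 315
C: 10·3 + 21·2 + 7·2 + 22·1 + 10·4 + 22·5 + 5·0 = 258
E: 10·0 + 21·4 + 7·0 + 22·3 + 10·1 + 22·2 + 5·3 = 219
A: 10·1 + 21·1 + 7·4 + 22·0 + 10·0 + 22·0 + 5·2 = 69
F: 10·4 + 21·3 + 7·1 + 22·2 + 10·5 + 22·3 + 5·4 = 290
B has the highest Borda score (315).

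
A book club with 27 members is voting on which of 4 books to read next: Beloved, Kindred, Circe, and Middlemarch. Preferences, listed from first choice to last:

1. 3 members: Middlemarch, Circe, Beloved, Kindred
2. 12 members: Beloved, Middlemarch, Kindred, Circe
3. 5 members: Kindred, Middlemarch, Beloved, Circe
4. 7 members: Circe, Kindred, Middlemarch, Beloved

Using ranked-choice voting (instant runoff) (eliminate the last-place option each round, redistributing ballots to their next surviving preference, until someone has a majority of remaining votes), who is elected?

Round 1: Beloved 12, Kindred 5, Circe 7, Middlemarch 3. Eliminate Middlemarch.
Round 2: Beloved 12, Kindred 5, Circe 10. Eliminate Kindred.
Round 3: Beloved 17, Circe 10. Beloved has a majority.

Beloved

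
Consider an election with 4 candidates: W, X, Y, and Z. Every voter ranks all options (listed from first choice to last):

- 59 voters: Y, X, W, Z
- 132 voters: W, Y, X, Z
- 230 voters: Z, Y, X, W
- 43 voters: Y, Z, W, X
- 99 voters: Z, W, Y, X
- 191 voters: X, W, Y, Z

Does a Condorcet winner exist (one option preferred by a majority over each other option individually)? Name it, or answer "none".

none

Checking pairwise contests:
X beats W 480–274.
Y beats X 563–191.
W beats Y 422–332.
W beats Z 382–372.
Every option loses at least one head-to-head, so there is no Condorcet winner.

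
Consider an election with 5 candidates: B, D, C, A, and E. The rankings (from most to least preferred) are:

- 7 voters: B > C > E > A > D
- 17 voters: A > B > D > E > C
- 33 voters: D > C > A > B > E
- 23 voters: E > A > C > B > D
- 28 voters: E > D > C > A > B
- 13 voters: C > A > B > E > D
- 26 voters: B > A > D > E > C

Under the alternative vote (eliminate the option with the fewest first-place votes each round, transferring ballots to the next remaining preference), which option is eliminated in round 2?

Round 1: B 33, D 33, C 13, A 17, E 51. Eliminate C.
Round 2: B 33, D 33, A 30, E 51. Eliminate A.

A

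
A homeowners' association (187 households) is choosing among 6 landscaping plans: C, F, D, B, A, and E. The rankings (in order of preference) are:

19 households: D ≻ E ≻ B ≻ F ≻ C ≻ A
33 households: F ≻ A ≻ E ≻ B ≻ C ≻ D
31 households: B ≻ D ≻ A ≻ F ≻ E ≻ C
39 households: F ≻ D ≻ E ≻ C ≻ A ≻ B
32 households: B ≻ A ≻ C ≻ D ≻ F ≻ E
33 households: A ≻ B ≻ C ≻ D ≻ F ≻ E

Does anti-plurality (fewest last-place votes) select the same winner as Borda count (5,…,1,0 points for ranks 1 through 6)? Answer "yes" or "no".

no

Anti-plurality — last-place votes: C 31, F 0, D 33, B 39, A 19, E 65. Winner: F.
Borda — scores: C 325, F 525, D 505, B 570, A 557, E 323. Winner: B.
The two methods disagree.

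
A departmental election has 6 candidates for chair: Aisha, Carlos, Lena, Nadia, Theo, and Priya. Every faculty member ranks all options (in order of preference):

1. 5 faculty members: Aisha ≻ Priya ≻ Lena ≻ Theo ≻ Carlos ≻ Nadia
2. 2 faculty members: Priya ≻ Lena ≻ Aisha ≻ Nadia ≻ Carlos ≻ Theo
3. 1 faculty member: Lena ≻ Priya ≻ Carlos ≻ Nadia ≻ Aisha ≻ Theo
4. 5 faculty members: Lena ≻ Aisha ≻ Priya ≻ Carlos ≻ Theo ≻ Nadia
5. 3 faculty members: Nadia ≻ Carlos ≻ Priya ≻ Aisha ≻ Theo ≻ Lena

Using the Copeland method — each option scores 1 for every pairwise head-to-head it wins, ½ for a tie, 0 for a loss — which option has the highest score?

Aisha: beats Carlos, Nadia, Theo, and Priya; ties Lena → score 4.5.
Carlos: beats Nadia and Theo; loses to Aisha, Lena, and Priya → score 2.
Lena: beats Carlos, Nadia, and Theo; ties Aisha; loses to Priya → score 3.5.
Nadia: loses to Aisha, Carlos, Lena, Theo, and Priya → score 0.
Theo: beats Nadia; loses to Aisha, Carlos, Lena, and Priya → score 1.
Priya: beats Carlos, Lena, Nadia, and Theo; loses to Aisha → score 4.
Aisha has the best pairwise record.

Aisha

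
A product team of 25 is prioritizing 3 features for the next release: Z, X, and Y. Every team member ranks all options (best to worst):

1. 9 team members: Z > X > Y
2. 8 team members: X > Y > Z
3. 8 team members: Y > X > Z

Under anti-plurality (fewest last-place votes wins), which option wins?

Last-place votes: Z 16, X 0, Y 9.
X is ranked last by the fewest voters, so X wins.

X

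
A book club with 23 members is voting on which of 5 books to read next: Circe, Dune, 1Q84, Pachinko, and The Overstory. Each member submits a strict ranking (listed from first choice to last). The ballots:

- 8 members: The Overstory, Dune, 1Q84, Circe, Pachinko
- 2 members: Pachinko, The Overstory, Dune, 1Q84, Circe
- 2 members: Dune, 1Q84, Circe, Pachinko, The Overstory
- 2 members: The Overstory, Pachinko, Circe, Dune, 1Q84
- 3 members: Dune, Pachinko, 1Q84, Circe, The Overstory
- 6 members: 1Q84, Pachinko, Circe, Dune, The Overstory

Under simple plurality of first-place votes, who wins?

First-place votes: Circe 0, Dune 5, 1Q84 6, Pachinko 2, The Overstory 10.
The Overstory has the most first-place votes.

The Overstory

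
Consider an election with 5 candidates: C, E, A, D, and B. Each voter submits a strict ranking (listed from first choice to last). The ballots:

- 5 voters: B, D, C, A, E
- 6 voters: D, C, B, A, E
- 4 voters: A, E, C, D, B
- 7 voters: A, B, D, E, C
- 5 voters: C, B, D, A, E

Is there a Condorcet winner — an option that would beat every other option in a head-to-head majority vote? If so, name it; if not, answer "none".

none

Checking pairwise contests:
D beats C 18–9.
C beats E 16–11.
C beats A 16–11.
B beats D 17–10.
C beats B 15–12.
Every option loses at least one head-to-head, so there is no Condorcet winner.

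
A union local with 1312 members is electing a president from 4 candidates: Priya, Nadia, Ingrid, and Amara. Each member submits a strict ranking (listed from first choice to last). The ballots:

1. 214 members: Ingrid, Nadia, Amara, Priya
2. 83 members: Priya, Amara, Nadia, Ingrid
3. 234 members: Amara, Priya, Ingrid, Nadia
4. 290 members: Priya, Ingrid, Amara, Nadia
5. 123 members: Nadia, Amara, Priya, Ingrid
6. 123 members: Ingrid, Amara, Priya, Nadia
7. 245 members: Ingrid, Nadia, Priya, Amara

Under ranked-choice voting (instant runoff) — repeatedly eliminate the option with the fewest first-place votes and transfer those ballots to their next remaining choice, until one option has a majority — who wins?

Round 1: Priya 373, Nadia 123, Ingrid 582, Amara 234. Eliminate Nadia.
Round 2: Priya 373, Ingrid 582, Amara 357. Eliminate Amara.
Round 3: Priya 730, Ingrid 582. Priya has a majority.

Priya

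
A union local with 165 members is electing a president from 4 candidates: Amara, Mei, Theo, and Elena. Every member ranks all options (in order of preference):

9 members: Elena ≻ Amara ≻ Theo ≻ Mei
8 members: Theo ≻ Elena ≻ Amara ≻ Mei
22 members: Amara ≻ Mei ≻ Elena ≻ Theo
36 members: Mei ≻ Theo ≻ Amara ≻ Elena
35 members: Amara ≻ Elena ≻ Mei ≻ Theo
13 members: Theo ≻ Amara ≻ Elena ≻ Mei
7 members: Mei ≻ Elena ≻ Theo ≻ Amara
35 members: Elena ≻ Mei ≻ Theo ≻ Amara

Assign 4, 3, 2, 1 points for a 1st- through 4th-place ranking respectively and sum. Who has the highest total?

Amara: 9·3 + 8·2 + 22·4 + 36·2 + 35·4 + 13·3 + 7·1 + 35·1 = 424
Mei: 9·1 + 8·1 + 22·3 + 36·4 + 35·2 + 13·1 + 7·4 + 35·3 = 443
Theo: 9·2 + 8·4 + 22·1 + 36·3 + 35·1 + 13·4 + 7·2 + 35·2 = 351
Elena: 9·4 + 8·3 + 22·2 + 36·1 + 35·3 + 13·2 + 7·3 + 35·4 = 432
Mei has the highest Borda score (443).

Mei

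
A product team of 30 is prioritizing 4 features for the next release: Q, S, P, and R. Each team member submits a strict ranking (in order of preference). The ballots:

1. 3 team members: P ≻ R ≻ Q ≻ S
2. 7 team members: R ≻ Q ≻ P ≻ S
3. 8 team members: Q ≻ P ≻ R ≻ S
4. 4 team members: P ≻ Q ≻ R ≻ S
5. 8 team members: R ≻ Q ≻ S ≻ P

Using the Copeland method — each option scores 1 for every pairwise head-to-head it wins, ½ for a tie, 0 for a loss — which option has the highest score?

Q: beats S and P; loses to R → score 2.
S: loses to Q, P, and R → score 0.
P: beats S; ties R; loses to Q → score 1.5.
R: beats Q and S; ties P → score 2.5.
R has the best pairwise record.

R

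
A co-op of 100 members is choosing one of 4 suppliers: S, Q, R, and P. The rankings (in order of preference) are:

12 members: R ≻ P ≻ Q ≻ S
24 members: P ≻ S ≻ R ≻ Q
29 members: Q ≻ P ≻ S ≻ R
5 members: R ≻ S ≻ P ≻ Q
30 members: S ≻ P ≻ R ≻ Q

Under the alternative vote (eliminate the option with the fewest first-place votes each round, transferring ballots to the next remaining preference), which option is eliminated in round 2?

Round 1: S 30, Q 29, R 17, P 24. Eliminate R.
Round 2: S 35, Q 29, P 36. Eliminate Q.

Q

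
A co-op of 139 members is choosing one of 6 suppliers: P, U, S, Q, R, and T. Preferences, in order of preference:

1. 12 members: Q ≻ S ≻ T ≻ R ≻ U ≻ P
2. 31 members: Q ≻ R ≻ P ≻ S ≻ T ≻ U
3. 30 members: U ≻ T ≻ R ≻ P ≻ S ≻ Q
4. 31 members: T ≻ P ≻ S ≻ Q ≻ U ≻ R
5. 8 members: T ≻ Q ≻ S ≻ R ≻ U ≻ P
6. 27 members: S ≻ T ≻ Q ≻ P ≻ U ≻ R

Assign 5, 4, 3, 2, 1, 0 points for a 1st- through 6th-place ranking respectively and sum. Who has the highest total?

P: 12·0 + 31·3 + 30·2 + 31·4 + 8·0 + 27·2 = 331
U: 12·1 + 31·0 + 30·5 + 31·1 + 8·1 + 27·1 = 228
S: 12·4 + 31·2 + 30·1 + 31·3 + 8·3 + 27·5 = 392
Q: 12·5 + 31·5 + 30·0 + 31·2 + 8·4 + 27·3 = 390
R: 12·2 + 31·4 + 30·3 + 31·0 + 8·2 + 27·0 = 254
T: 12·3 + 31·1 + 30·4 + 31·5 + 8·5 + 27·4 = 490
T has the highest Borda score (490).

T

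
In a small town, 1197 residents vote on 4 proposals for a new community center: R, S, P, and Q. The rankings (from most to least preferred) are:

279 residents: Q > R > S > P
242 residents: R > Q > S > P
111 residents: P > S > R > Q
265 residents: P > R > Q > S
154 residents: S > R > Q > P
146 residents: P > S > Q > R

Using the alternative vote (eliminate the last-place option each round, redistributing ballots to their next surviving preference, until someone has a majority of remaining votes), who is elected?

R

Round 1: R 242, S 154, P 522, Q 279. Eliminate S.
Round 2: R 396, P 522, Q 279. Eliminate Q.
Round 3: R 675, P 522. R has a majority.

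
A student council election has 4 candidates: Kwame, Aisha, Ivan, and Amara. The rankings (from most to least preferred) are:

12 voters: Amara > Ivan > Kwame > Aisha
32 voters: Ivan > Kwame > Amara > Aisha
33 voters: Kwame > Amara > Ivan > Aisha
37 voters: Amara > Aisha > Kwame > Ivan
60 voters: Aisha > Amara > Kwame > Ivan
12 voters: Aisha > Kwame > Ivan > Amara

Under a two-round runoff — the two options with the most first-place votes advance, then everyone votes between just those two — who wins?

Round 1 first-place votes: Kwame 33, Aisha 72, Ivan 32, Amara 49.
Aisha and Amara advance.
Runoff: Aisha is preferred to Amara by 72 voters; Amara by 114.
Amara wins the runoff.

Amara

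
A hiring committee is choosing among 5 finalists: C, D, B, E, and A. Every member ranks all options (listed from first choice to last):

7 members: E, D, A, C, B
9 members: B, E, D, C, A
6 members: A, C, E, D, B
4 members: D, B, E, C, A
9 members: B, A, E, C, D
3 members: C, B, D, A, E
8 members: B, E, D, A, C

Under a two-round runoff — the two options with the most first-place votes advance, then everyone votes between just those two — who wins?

Round 1 first-place votes: C 3, D 4, B 26, E 7, A 6.
B and E advance.
Runoff: B is preferred to E by 33 voters; E by 13.
B wins the runoff.

B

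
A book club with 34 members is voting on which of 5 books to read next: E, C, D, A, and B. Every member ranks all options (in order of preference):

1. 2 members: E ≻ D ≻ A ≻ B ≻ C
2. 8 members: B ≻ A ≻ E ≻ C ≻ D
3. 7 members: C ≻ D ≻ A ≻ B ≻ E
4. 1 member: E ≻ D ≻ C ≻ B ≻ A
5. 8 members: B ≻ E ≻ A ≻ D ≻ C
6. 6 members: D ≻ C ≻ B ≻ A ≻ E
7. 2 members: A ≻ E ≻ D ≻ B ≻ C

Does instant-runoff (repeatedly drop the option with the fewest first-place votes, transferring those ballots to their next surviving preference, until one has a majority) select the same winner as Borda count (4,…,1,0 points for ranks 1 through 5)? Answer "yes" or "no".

Instant-runoff — R1 E 3, C 7, D 6, A 2, B 16 (A out); R2 E 5, C 7, D 6, B 16 (E out); R3 C 7, D 11, B 16 (C out); R4 D 18, B 16 (D winner). Winner: D.
Borda — scores: E 58, C 56, D 66, A 72, B 88. Winner: B.
The two methods disagree.

no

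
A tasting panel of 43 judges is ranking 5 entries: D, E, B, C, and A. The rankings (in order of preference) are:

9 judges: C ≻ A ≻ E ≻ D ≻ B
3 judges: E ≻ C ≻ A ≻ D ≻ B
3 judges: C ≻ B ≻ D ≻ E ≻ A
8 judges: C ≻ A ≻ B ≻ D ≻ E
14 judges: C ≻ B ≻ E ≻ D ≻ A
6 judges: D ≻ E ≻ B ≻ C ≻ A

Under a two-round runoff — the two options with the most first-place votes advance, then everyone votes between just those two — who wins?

Round 1 first-place votes: D 6, E 3, B 0, C 34, A 0.
C and D advance.
Runoff: C is preferred to D by 37 voters; D by 6.
C wins the runoff.

C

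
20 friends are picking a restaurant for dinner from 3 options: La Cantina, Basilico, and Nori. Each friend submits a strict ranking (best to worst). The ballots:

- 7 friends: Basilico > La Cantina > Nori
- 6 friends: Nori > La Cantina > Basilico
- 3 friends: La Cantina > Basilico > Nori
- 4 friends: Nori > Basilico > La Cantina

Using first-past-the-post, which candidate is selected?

Nori

First-place votes: La Cantina 3, Basilico 7, Nori 10.
Nori has the most first-place votes.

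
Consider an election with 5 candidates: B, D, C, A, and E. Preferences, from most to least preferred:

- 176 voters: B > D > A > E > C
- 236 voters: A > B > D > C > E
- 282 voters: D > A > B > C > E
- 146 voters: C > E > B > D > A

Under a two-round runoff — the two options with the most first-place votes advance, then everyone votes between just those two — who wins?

Round 1 first-place votes: B 176, D 282, C 146, A 236, E 0.
D and A advance.
Runoff: D is preferred to A by 604 voters; A by 236.
D wins the runoff.

D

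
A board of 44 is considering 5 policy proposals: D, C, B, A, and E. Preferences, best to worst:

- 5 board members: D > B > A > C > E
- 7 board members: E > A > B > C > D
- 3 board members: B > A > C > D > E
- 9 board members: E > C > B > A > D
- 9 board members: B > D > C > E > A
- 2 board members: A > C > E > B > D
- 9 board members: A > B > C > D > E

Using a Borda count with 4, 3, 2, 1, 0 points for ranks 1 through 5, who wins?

D: 5·4 + 7·0 + 3·1 + 9·0 + 9·3 + 2·0 + 9·1 = 59
C: 5·1 + 7·1 + 3·2 + 9·3 + 9·2 + 2·3 + 9·2 = 87
B: 5·3 + 7·2 + 3·4 + 9·2 + 9·4 + 2·1 + 9·3 = 124
A: 5·2 + 7·3 + 3·3 + 9·1 + 9·0 + 2·4 + 9·4 = 93
E: 5·0 + 7·4 + 3·0 + 9·4 + 9·1 + 2·2 + 9·0 = 77
B has the highest Borda score (124).

B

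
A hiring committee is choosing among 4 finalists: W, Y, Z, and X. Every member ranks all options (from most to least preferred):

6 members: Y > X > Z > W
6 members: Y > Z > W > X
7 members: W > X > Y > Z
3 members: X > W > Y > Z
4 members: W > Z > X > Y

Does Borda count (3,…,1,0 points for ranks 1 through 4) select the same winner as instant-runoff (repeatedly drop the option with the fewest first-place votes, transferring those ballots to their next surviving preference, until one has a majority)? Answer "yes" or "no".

no

Borda — scores: W 45, Y 46, Z 26, X 39. Winner: Y.
Instant-runoff — R1 W 11, Y 12, Z 0, X 3 (Z out); R2 W 11, Y 12, X 3 (X out); R3 W 14, Y 12 (W winner). Winner: W.
The two methods disagree.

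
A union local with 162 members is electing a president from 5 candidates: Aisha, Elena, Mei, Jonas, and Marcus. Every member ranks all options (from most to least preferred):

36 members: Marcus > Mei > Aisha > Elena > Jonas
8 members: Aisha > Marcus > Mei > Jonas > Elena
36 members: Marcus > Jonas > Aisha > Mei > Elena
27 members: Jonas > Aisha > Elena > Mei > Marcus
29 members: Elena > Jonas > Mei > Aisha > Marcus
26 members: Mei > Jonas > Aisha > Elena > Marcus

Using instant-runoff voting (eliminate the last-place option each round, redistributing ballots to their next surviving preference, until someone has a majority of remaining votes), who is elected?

Jonas

Round 1: Aisha 8, Elena 29, Mei 26, Jonas 27, Marcus 72. Eliminate Aisha.
Round 2: Elena 29, Mei 26, Jonas 27, Marcus 80. Eliminate Mei.
Round 3: Elena 29, Jonas 53, Marcus 80. Eliminate Elena.
Round 4: Jonas 82, Marcus 80. Jonas has a majority.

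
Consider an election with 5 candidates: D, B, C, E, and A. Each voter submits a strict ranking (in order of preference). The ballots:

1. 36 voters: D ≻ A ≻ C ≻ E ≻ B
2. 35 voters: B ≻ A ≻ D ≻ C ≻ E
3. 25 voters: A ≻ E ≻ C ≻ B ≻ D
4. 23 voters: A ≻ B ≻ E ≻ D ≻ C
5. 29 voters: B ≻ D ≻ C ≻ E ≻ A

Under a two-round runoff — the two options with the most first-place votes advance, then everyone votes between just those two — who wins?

Round 1 first-place votes: D 36, B 64, C 0, E 0, A 48.
B and A advance.
Runoff: B is preferred to A by 64 voters; A by 84.
A wins the runoff.

A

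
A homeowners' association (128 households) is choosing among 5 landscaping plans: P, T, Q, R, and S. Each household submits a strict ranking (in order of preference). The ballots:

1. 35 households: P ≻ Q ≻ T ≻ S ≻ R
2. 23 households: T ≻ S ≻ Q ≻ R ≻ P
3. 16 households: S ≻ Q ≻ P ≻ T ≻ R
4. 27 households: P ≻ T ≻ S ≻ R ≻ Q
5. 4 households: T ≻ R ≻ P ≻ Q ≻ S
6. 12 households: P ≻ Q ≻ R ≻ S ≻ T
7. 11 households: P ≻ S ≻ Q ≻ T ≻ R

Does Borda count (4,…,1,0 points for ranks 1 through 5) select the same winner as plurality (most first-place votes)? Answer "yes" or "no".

yes

Borda — scores: P 380, T 286, Q 261, R 86, S 267. Winner: P.
Plurality — first-place votes: P 85, T 27, Q 0, R 0, S 16. Winner: P.
The two methods agree.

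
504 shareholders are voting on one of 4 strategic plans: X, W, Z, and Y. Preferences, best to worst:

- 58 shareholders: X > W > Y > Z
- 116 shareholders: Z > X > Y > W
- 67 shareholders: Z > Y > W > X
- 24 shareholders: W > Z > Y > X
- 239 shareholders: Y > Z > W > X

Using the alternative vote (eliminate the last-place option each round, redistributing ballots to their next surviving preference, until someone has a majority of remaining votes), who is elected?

Round 1: X 58, W 24, Z 183, Y 239. Eliminate W.
Round 2: X 58, Z 207, Y 239. Eliminate X.
Round 3: Z 207, Y 297. Y has a majority.

Y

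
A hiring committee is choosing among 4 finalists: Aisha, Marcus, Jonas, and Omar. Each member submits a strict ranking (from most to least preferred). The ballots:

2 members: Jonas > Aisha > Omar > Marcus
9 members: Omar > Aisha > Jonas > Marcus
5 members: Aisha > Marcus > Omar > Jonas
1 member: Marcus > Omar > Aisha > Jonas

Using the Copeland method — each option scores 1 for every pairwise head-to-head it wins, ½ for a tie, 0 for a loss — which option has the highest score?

Aisha: beats Marcus and Jonas; loses to Omar → score 2.
Marcus: loses to Aisha, Jonas, and Omar → score 0.
Jonas: beats Marcus; loses to Aisha and Omar → score 1.
Omar: beats Aisha, Marcus, and Jonas → score 3.
Omar has the best pairwise record.

Omar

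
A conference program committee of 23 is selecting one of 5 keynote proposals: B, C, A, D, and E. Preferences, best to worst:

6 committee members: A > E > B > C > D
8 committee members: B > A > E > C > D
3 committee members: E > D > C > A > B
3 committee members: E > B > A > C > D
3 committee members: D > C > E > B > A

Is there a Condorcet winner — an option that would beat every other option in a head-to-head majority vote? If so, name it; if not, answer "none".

none

Checking pairwise contests:
E beats B 15–8.
B beats C 17–6.
B beats A 14–9.
B beats D 17–6.
A beats E 14–9.
Every option loses at least one head-to-head, so there is no Condorcet winner.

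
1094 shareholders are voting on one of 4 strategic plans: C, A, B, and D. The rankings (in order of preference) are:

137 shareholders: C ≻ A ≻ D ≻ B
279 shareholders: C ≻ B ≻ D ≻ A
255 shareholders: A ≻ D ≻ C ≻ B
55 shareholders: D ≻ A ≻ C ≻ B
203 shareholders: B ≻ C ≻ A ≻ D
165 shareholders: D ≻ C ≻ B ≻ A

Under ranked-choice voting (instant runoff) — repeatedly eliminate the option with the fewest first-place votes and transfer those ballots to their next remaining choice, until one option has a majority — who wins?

Round 1: C 416, A 255, B 203, D 220. Eliminate B.
Round 2: C 619, A 255, D 220. C has a majority.

C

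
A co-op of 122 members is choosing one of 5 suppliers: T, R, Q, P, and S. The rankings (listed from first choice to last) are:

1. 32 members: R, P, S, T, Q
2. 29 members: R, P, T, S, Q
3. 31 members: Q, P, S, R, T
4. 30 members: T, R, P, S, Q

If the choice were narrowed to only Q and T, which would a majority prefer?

Voters preferring Q to T: 31; preferring T to Q: 91.
T wins the head-to-head.

T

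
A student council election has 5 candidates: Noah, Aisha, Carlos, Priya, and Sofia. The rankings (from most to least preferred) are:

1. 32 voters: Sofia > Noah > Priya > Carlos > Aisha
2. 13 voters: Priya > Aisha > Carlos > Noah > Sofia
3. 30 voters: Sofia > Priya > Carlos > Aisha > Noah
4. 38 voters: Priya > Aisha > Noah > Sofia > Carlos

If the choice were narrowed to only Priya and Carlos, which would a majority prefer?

Voters preferring Priya to Carlos: 113; preferring Carlos to Priya: 0.
Priya wins the head-to-head.

Priya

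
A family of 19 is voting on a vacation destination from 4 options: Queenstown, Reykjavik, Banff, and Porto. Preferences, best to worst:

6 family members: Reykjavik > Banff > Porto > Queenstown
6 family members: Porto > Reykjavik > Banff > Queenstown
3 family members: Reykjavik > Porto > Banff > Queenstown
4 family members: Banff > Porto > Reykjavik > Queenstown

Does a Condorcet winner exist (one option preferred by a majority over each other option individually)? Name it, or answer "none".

Checking pairwise contests:
Reykjavik beats Queenstown 19–0.
Porto beats Reykjavik 10–9.
Reykjavik beats Banff 15–4.
Banff beats Porto 10–9.
Every option loses at least one head-to-head, so there is no Condorcet winner.

none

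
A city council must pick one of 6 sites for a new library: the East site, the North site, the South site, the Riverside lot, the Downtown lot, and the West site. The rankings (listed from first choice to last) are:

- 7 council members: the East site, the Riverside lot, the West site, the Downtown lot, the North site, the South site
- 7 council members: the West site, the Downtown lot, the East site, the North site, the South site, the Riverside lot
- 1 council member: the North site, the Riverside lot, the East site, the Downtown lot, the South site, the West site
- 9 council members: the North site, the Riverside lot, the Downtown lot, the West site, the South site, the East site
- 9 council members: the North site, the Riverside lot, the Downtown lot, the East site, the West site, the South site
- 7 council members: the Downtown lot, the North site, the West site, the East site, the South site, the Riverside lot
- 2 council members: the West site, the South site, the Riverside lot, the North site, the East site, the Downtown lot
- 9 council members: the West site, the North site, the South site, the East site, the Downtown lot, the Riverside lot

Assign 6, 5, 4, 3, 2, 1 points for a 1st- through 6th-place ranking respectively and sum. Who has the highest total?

the East site: 7·6 + 7·4 + 1·4 + 9·1 + 9·3 + 7·3 + 2·2 + 9·3 = 162
the North site: 7·2 + 7·3 + 1·6 + 9·6 + 9·6 + 7·5 + 2·3 + 9·5 = 235
the South site: 7·1 + 7·2 + 1·2 + 9·2 + 9·1 + 7·2 + 2·5 + 9·4 = 110
the Riverside lot: 7·5 + 7·1 + 1·5 + 9·5 + 9·5 + 7·1 + 2·4 + 9·1 = 161
the Downtown lot: 7·3 + 7·5 + 1·3 + 9·4 + 9·4 + 7·6 + 2·1 + 9·2 = 193
the West site: 7·4 + 7·6 + 1·1 + 9·3 + 9·2 + 7·4 + 2·6 + 9·6 = 210
the North site has the highest Borda score (235).

the North site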